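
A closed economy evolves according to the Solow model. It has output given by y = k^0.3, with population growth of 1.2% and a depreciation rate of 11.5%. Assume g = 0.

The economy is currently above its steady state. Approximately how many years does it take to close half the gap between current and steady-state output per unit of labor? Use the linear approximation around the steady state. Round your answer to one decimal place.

Near the steady state the convergence rate is λ = (1 − α)(n + δ).
λ = (1 − 0.3) × 0.127 = 0.7 × 0.127 = 0.0889
Half-life = ln 2 / λ = 0.6931 / 0.0889 ≈ 7.80 years

about 7.8 years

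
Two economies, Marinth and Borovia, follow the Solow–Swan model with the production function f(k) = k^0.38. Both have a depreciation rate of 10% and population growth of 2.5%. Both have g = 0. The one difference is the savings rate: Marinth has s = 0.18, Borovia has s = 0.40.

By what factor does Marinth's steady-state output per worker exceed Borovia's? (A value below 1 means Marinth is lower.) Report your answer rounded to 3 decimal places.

y*_M / y*_B ≈ 0.613

Steady-state y* = [s/(n + δ)]^(α/(1−α)), so the ratio is [ (s_M/(n + δ)_M) / (s_B/(n + δ)_B) ]^0.6129.
s_M/(n + δ)_M = 0.18/0.125 = 1.4400; s_B/(n + δ)_B = 0.40/0.125 = 3.2000.
Ratio = (1.4400/3.2000)^0.6129 = 0.4500^0.6129 ≈ 0.6130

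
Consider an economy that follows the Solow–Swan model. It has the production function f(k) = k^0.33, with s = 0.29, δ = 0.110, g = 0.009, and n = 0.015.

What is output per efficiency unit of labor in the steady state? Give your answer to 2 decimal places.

y* ≈ 1.46

At the steady state, Δk = 0, so s·k^α = (n + g + δ)·k.
Dividing both sides by k: k^(1−α) = s / (n + g + δ).
k^0.67 = 0.29 / (0.015 + 0.009 + 0.110) = 0.29 / 0.134 = 2.1642
k* = 2.1642^(1/0.67) ≈ 3.1655
y* = (k*)^α = 3.1655^0.33 ≈ 1.4627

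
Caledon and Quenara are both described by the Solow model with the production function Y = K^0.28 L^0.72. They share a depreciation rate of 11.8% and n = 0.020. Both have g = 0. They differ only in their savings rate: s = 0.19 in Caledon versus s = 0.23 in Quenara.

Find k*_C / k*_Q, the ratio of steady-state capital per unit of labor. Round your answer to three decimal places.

ratio ≈ 0.767

Steady-state k* = [s/(n + δ)]^(1/(1−α)), so the ratio is [ (s_C/(n + δ)_C) / (s_Q/(n + δ)_Q) ]^1.3889.
s_C/(n + δ)_C = 0.19/0.138 = 1.3768; s_Q/(n + δ)_Q = 0.23/0.138 = 1.6667.
Ratio = (1.3768/1.6667)^1.3889 = 0.8261^1.3889 ≈ 0.7669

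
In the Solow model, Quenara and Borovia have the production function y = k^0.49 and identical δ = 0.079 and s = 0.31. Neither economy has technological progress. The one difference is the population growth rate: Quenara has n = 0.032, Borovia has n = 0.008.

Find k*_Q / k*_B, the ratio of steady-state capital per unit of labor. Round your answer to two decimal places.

Steady-state k* = [s/(n + δ)]^(1/(1−α)), so the ratio is [ (s_Q/(n + δ)_Q) / (s_B/(n + δ)_B) ]^1.9608.
s_Q/(n + δ)_Q = 0.31/0.111 = 2.7928; s_B/(n + δ)_B = 0.31/0.087 = 3.5632.
Ratio = (2.7928/3.5632)^1.9608 = 0.7838^1.9608 ≈ 0.6202

ratio ≈ 0.62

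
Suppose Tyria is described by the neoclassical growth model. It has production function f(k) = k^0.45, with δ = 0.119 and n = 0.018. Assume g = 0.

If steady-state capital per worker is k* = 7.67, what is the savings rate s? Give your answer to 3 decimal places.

At the steady state, Δk = 0, so s·k^α = (n + δ)·k.
So s / (n + δ) = (k*)^(1−α) = 7.67^0.55 = 3.0665.
Therefore s = 3.0665 × (n + δ) = 3.0665 × 0.137 = 0.4201.

s ≈ 0.420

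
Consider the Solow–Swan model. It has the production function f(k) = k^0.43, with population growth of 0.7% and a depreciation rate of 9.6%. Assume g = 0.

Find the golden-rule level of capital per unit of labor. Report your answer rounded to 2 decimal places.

k_gold ≈ 12.27

The golden rule sets f'(k) = n + δ, i.e. α·k^(α−1) = n + δ.
So k^(1−α) = α / (n + δ) = 0.43 / 0.103 = 4.1748.
k_gold = 4.1748^(1/0.57) ≈ 12.2697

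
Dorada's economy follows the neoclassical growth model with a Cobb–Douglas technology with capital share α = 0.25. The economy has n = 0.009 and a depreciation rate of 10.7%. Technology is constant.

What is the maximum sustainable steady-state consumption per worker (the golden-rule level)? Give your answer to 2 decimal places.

c_gold ≈ 0.97

At the golden rule, f'(k) = n + δ, so α·k^(α−1) = n + δ and k_gold = (α/(n + δ))^(1/(1−α)).
k_gold = (0.25/0.116)^(1/0.75) = 2.1552^1.3333 ≈ 2.7838
c_gold = f(k_gold) − (n + δ)·k_gold = 1.2917 − 0.116×2.7838 ≈ 0.9688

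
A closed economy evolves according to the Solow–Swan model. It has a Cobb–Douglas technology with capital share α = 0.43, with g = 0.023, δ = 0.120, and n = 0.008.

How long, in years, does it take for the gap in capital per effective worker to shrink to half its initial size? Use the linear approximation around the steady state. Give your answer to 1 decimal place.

Near the steady state the convergence rate is λ = (1 − α)(n + g + δ).
λ = (1 − 0.43) × 0.151 = 0.57 × 0.151 = 0.08607
Half-life = ln 2 / λ = 0.6931 / 0.08607 ≈ 8.05 years

half-life ≈ 8.1 years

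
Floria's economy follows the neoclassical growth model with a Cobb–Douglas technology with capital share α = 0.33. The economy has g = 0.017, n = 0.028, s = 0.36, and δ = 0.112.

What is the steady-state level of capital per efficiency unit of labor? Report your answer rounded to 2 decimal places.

k* = 3.45

In steady state, investment equals break-even investment: s·k^α = (n + g + δ)·k.
Dividing both sides by k: k^(1−α) = s / (n + g + δ).
k^0.67 = 0.36 / (0.028 + 0.017 + 0.112) = 0.36 / 0.157 = 2.2930
k* = 2.2930^(1/0.67) ≈ 3.4508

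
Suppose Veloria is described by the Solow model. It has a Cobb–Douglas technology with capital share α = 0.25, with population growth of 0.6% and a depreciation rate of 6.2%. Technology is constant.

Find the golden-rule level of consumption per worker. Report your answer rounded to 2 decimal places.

c_gold ≈ 1.16

At the golden rule, f'(k) = n + δ, so α·k^(α−1) = n + δ and k_gold = (α/(n + δ))^(1/(1−α)).
k_gold = (0.25/0.068)^(1/0.75) = 3.6765^1.3333 ≈ 5.6741
c_gold = f(k_gold) − (n + δ)·k_gold = 1.5434 − 0.068×5.6741 ≈ 1.1576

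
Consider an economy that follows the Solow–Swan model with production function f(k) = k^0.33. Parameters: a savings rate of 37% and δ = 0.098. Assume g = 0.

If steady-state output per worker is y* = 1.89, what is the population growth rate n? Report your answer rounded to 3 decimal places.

n ≈ 0.004

At the steady state, Δk = 0, so s·k^α = (n + δ)·k.
Since y* = [s/(n + δ)]^(α/(1−α)), we have s/(n + δ) = (y*)^((1−α)/α) = 1.89^2.0303 = 3.6417.
Therefore n + δ = s / 3.6417 = 0.37 / 3.6417 = 0.1016, so n = 0.1016 − 0.098 = 0.0036.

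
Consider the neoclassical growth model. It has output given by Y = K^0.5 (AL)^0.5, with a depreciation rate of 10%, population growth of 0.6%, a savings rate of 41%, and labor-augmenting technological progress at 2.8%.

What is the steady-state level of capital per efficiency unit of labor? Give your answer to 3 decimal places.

k* = 9.362

Steady state requires s·f(k) = (n + g + δ)·k, i.e. s·k^α = (n + g + δ)·k.
Dividing both sides by k: k^(1−α) = s / (n + g + δ).
k^0.5 = 0.41 / (0.006 + 0.028 + 0.100) = 0.41 / 0.134 = 3.0597
k* = 3.0597^(1/0.5) ≈ 9.3618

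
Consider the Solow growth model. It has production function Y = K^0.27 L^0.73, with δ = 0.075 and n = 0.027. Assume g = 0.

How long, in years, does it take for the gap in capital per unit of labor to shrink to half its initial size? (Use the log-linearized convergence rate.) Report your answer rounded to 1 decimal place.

about 9.3 years

Near the steady state the convergence rate is λ = (1 − α)(n + δ).
λ = (1 − 0.27) × 0.102 = 0.73 × 0.102 = 0.07446
Half-life = ln 2 / λ = 0.6931 / 0.07446 ≈ 9.31 years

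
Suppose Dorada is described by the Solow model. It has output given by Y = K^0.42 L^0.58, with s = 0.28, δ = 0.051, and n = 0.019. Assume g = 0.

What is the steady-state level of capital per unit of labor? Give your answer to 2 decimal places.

k* = 10.92

At the steady state, Δk = 0, so s·k^α = (n + δ)·k.
Rearranging, k^(1−α) = s / (n + δ).
k^0.58 = 0.28 / (0.019 + 0.051) = 0.28 / 0.070 = 4.0000
k* = 4.0000^(1/0.58) ≈ 10.9153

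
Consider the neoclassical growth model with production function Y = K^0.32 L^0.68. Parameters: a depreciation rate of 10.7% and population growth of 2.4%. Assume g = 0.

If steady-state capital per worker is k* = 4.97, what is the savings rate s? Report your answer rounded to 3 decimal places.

Steady state requires s·f(k) = (n + δ)·k, i.e. s·k^α = (n + δ)·k.
So s / (n + δ) = (k*)^(1−α) = 4.97^0.68 = 2.9752.
Therefore s = 2.9752 × (n + δ) = 2.9752 × 0.131 = 0.3898.

s ≈ 0.390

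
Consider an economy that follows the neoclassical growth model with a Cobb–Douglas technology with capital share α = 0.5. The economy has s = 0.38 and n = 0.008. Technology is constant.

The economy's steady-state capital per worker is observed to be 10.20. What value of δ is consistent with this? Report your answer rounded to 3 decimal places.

δ ≈ 0.111

At the steady state, Δk = 0, so s·k^α = (n + δ)·k.
So s / (n + δ) = (k*)^(1−α) = 10.20^0.5 = 3.1937.
Therefore n + δ = s / 3.1937 = 0.38 / 3.1937 = 0.1190, so δ = 0.1190 − 0.008 = 0.1110.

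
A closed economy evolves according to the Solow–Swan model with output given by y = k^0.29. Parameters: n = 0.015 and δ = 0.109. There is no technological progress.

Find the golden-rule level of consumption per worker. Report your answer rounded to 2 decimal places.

At the golden rule, f'(k) = n + δ, so α·k^(α−1) = n + δ and k_gold = (α/(n + δ))^(1/(1−α)).
k_gold = (0.29/0.124)^(1/0.71) = 2.3387^1.4085 ≈ 3.3090
c_gold = f(k_gold) − (n + δ)·k_gold = 1.4149 − 0.124×3.3090 ≈ 1.0046

c_gold ≈ 1.00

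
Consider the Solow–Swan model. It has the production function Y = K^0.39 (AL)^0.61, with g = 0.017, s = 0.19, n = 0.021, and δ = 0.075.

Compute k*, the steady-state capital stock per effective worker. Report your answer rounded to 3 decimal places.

k* ≈ 2.344

In steady state, investment equals break-even investment: s·k^α = (n + g + δ)·k.
Dividing both sides by k: k^(1−α) = s / (n + g + δ).
k^0.61 = 0.19 / (0.021 + 0.017 + 0.075) = 0.19 / 0.113 = 1.6814
k* = 1.6814^(1/0.61) ≈ 2.3440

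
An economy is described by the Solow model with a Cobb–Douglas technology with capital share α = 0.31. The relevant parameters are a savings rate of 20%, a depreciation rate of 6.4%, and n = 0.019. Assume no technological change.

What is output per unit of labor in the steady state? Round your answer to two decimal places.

Steady state requires s·f(k) = (n + δ)·k, i.e. s·k^α = (n + δ)·k.
Dividing both sides by k: k^(1−α) = s / (n + δ).
k^0.69 = 0.20 / (0.019 + 0.064) = 0.20 / 0.083 = 2.4096
k* = 2.4096^(1/0.69) ≈ 3.5772
y* = (k*)^α = 3.5772^0.31 ≈ 1.4846

y* ≈ 1.48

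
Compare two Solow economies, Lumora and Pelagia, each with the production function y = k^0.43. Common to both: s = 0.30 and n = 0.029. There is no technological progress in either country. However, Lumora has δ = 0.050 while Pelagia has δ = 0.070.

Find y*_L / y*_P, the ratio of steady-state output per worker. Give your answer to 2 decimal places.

Steady-state y* = [s/(n + δ)]^(α/(1−α)), so the ratio is [ (s_L/(n + δ)_L) / (s_P/(n + δ)_P) ]^0.7544.
s_L/(n + δ)_L = 0.30/0.079 = 3.7975; s_P/(n + δ)_P = 0.30/0.099 = 3.0303.
Ratio = (3.7975/3.0303)^0.7544 = 1.2532^0.7544 ≈ 1.1856

y*_L / y*_P ≈ 1.19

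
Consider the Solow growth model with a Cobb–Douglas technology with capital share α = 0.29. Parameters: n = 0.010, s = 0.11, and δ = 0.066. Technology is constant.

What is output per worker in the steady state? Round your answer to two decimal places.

Steady state requires s·f(k) = (n + δ)·k, i.e. s·k^α = (n + δ)·k.
Rearranging, k^(1−α) = s / (n + δ).
k^0.71 = 0.11 / (0.010 + 0.066) = 0.11 / 0.076 = 1.4474
k* = 1.4474^(1/0.71) ≈ 1.6834
y* = (k*)^α = 1.6834^0.29 ≈ 1.1630

y* = 1.16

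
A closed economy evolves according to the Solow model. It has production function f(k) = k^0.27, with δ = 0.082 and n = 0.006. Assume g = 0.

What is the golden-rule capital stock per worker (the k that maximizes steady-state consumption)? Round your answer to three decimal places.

The golden rule sets f'(k) = n + δ, i.e. α·k^(α−1) = n + δ.
So k^(1−α) = α / (n + δ) = 0.27 / 0.088 = 3.0682.
k_gold = 3.0682^(1/0.73) ≈ 4.6448

k_gold ≈ 4.645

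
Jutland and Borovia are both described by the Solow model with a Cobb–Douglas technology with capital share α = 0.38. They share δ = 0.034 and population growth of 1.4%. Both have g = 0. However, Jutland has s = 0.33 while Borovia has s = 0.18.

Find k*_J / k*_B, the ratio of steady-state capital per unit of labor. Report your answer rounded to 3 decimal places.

k*_J / k*_B ≈ 2.658

Steady-state k* = [s/(n + δ)]^(1/(1−α)), so the ratio is [ (s_J/(n + δ)_J) / (s_B/(n + δ)_B) ]^1.6129.
s_J/(n + δ)_J = 0.33/0.048 = 6.8750; s_B/(n + δ)_B = 0.18/0.048 = 3.7500.
Ratio = (6.8750/3.7500)^1.6129 = 1.8333^1.6129 ≈ 2.6581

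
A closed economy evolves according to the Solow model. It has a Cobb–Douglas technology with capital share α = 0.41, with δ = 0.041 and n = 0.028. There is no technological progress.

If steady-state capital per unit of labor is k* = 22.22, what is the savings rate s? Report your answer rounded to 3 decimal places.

Steady state requires s·f(k) = (n + δ)·k, i.e. s·k^α = (n + δ)·k.
So s / (n + δ) = (k*)^(1−α) = 22.22^0.59 = 6.2313.
Therefore s = 6.2313 × (n + δ) = 6.2313 × 0.069 = 0.4300.

s ≈ 0.430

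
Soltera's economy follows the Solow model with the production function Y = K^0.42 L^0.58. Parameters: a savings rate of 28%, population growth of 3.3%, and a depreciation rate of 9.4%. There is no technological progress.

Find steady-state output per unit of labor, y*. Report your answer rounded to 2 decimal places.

y* = 1.77

In steady state, investment equals break-even investment: s·k^α = (n + δ)·k.
Dividing both sides by k: k^(1−α) = s / (n + δ).
k^0.58 = 0.28 / (0.033 + 0.094) = 0.28 / 0.127 = 2.2047
k* = 2.2047^(1/0.58) ≈ 3.9082
y* = (k*)^α = 3.9082^0.42 ≈ 1.7727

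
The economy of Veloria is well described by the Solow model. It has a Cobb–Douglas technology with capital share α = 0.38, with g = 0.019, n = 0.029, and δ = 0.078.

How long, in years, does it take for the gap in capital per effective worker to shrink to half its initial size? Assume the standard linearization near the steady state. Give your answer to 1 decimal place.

half-life ≈ 8.9 years

Near the steady state the convergence rate is λ = (1 − α)(n + g + δ).
λ = (1 − 0.38) × 0.126 = 0.62 × 0.126 = 0.07812
Half-life = ln 2 / λ = 0.6931 / 0.07812 ≈ 8.87 years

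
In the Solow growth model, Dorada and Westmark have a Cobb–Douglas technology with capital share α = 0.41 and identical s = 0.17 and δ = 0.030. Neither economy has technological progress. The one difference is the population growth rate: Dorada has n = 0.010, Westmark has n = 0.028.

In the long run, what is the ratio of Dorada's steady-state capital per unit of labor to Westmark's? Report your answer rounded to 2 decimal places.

k*_D / k*_W ≈ 1.88

Steady-state k* = [s/(n + δ)]^(1/(1−α)), so the ratio is [ (s_D/(n + δ)_D) / (s_W/(n + δ)_W) ]^1.6949.
s_D/(n + δ)_D = 0.17/0.040 = 4.2500; s_W/(n + δ)_W = 0.17/0.058 = 2.9310.
Ratio = (4.2500/2.9310)^1.6949 = 1.4500^1.6949 ≈ 1.8772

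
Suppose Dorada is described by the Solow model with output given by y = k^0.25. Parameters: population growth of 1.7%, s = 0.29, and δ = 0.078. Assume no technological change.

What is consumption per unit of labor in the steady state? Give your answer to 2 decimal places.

At the steady state, Δk = 0, so s·k^α = (n + δ)·k.
Dividing both sides by k: k^(1−α) = s / (n + δ).
k^0.75 = 0.29 / (0.017 + 0.078) = 0.29 / 0.095 = 3.0526
k* = 3.0526^(1/0.75) ≈ 4.4282
y* = (k*)^α = 4.4282^0.25 ≈ 1.4506
c* = (1 − s)·y* = (1 − 0.29) × 1.4506 ≈ 1.0299

c* ≈ 1.03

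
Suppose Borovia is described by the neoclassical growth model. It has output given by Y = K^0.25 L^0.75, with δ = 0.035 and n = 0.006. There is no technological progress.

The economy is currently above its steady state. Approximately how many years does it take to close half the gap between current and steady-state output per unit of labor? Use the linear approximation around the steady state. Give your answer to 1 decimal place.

t_½ ≈ 22.5 years

Near the steady state the convergence rate is λ = (1 − α)(n + δ).
λ = (1 − 0.25) × 0.041 = 0.75 × 0.041 = 0.03075
Half-life = ln 2 / λ = 0.6931 / 0.03075 ≈ 22.54 years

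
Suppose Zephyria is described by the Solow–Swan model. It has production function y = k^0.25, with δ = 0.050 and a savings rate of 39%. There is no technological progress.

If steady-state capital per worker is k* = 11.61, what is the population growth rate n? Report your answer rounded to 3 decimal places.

Steady state requires s·f(k) = (n + δ)·k, i.e. s·k^α = (n + δ)·k.
So s / (n + δ) = (k*)^(1−α) = 11.61^0.75 = 6.2896.
Therefore n + δ = s / 6.2896 = 0.39 / 6.2896 = 0.0620, so n = 0.0620 − 0.050 = 0.0120.

n ≈ 0.012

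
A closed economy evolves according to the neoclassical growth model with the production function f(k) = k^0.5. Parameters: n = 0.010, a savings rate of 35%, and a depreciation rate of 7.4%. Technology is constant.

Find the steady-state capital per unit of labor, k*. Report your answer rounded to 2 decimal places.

k* ≈ 17.36

At the steady state, Δk = 0, so s·k^α = (n + δ)·k.
Dividing both sides by k: k^(1−α) = s / (n + δ).
k^0.5 = 0.35 / (0.010 + 0.074) = 0.35 / 0.084 = 4.1667
k* = 4.1667^(1/0.5) ≈ 17.3614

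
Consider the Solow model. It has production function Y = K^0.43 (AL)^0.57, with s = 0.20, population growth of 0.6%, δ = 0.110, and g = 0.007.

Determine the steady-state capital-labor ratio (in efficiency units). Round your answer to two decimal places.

In steady state, investment equals break-even investment: s·k^α = (n + g + δ)·k.
Rearranging, k^(1−α) = s / (n + g + δ).
k^0.57 = 0.20 / (0.006 + 0.007 + 0.110) = 0.20 / 0.123 = 1.6260
k* = 1.6260^(1/0.57) ≈ 2.3463

k* ≈ 2.35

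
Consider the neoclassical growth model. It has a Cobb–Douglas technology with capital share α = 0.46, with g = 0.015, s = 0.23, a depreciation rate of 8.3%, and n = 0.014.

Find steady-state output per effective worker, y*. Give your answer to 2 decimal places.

y* ≈ 1.85

In steady state, investment equals break-even investment: s·k^α = (n + g + δ)·k.
Rearranging, k^(1−α) = s / (n + g + δ).
k^0.54 = 0.23 / (0.014 + 0.015 + 0.083) = 0.23 / 0.112 = 2.0536
k* = 2.0536^(1/0.54) ≈ 3.7908
y* = (k*)^α = 3.7908^0.46 ≈ 1.8459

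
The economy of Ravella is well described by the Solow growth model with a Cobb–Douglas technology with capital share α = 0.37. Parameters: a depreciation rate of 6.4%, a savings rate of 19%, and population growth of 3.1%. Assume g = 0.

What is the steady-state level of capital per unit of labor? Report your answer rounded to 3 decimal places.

k* = 3.005

Steady state requires s·f(k) = (n + δ)·k, i.e. s·k^α = (n + δ)·k.
Dividing both sides by k: k^(1−α) = s / (n + δ).
k^0.63 = 0.19 / (0.031 + 0.064) = 0.19 / 0.095 = 2.0000
k* = 2.0000^(1/0.63) ≈ 3.0049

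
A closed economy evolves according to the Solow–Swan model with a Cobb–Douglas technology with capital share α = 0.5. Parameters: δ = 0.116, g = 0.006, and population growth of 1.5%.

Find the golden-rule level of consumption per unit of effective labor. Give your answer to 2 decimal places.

At the golden rule, f'(k) = n + g + δ, so α·k^(α−1) = n + g + δ and k_gold = (α/(n + g + δ))^(1/(1−α)).
k_gold = (0.5/0.137)^(1/0.5) = 3.6496^2 ≈ 13.3196
c_gold = f(k_gold) − (n + g + δ)·k_gold = 3.6496 − 0.137×13.3196 ≈ 1.8248

c_gold ≈ 1.82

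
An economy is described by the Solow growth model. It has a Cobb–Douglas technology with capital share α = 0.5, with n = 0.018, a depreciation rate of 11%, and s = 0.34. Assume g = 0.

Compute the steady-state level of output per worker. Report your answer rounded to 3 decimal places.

In steady state, investment equals break-even investment: s·k^α = (n + δ)·k.
Rearranging, k^(1−α) = s / (n + δ).
k^0.5 = 0.34 / (0.018 + 0.110) = 0.34 / 0.128 = 2.6563
k* = 2.6563^(1/0.5) ≈ 7.0559
y* = (k*)^α = 7.0559^0.5 ≈ 2.6563

y* = 2.656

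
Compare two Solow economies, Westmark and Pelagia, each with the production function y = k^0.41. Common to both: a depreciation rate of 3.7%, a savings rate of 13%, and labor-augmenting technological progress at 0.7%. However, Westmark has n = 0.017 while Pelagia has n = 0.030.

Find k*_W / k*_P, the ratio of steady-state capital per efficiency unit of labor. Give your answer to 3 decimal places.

k*_W / k*_P ≈ 1.387

Steady-state k* = [s/(n + g + δ)]^(1/(1−α)), so the ratio is [ (s_W/(n + g + δ)_W) / (s_P/(n + g + δ)_P) ]^1.6949.
s_W/(n + g + δ)_W = 0.13/0.061 = 2.1311; s_P/(n + g + δ)_P = 0.13/0.074 = 1.7568.
Ratio = (2.1311/1.7568)^1.6949 = 1.2131^1.6949 ≈ 1.3874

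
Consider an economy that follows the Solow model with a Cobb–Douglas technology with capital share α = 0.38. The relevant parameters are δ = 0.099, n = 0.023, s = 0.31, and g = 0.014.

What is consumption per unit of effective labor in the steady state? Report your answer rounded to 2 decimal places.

c* = 1.14

Steady state requires s·f(k) = (n + g + δ)·k, i.e. s·k^α = (n + g + δ)·k.
Rearranging, k^(1−α) = s / (n + g + δ).
k^0.62 = 0.31 / (0.023 + 0.014 + 0.099) = 0.31 / 0.136 = 2.2794
k* = 2.2794^(1/0.62) ≈ 3.7769
y* = (k*)^α = 3.7769^0.38 ≈ 1.6570
c* = (1 − s)·y* = (1 − 0.31) × 1.6570 ≈ 1.1433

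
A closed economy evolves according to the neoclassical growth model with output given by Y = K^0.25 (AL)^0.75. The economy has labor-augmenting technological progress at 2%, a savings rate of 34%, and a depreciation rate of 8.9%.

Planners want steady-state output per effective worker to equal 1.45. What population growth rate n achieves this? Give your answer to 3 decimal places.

n ≈ 0.003

At the steady state, Δk = 0, so s·k^α = (n + g + δ)·k.
Since y* = [s/(n + g + δ)]^(α/(1−α)), we have s/(n + g + δ) = (y*)^((1−α)/α) = 1.45^3 = 3.0486.
Therefore n + g + δ = s / 3.0486 = 0.34 / 3.0486 = 0.1115, so n = 0.1115 − 0.109 = 0.0025.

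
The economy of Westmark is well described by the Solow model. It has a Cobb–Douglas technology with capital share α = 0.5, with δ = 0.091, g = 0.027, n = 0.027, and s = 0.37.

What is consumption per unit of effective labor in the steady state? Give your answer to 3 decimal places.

c* ≈ 1.608

In steady state, investment equals break-even investment: s·k^α = (n + g + δ)·k.
Rearranging, k^(1−α) = s / (n + g + δ).
k^0.5 = 0.37 / (0.027 + 0.027 + 0.091) = 0.37 / 0.145 = 2.5517
k* = 2.5517^(1/0.5) ≈ 6.5112
y* = (k*)^α = 6.5112^0.5 ≈ 2.5517
c* = (1 − s)·y* = (1 − 0.37) × 2.5517 ≈ 1.6076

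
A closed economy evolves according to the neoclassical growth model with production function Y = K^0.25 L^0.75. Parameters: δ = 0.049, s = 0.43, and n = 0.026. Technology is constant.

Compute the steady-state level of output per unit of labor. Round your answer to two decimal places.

y* ≈ 1.79

At the steady state, Δk = 0, so s·k^α = (n + δ)·k.
Dividing both sides by k: k^(1−α) = s / (n + δ).
k^0.75 = 0.43 / (0.026 + 0.049) = 0.43 / 0.075 = 5.7333
k* = 5.7333^(1/0.75) ≈ 10.2614
y* = (k*)^α = 10.2614^0.25 ≈ 1.7898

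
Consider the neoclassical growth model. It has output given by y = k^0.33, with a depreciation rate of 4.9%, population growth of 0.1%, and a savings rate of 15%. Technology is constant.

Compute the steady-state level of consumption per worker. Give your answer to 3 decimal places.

c* ≈ 1.460

Steady state requires s·f(k) = (n + δ)·k, i.e. s·k^α = (n + δ)·k.
Dividing both sides by k: k^(1−α) = s / (n + δ).
k^0.67 = 0.15 / (0.001 + 0.049) = 0.15 / 0.050 = 3.0000
k* = 3.0000^(1/0.67) ≈ 5.1537
y* = (k*)^α = 5.1537^0.33 ≈ 1.7179
c* = (1 − s)·y* = (1 − 0.15) × 1.7179 ≈ 1.4602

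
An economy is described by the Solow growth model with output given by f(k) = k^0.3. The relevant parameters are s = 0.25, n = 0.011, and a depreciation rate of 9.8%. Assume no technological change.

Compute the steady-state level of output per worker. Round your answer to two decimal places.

Steady state requires s·f(k) = (n + δ)·k, i.e. s·k^α = (n + δ)·k.
Dividing both sides by k: k^(1−α) = s / (n + δ).
k^0.7 = 0.25 / (0.011 + 0.098) = 0.25 / 0.109 = 2.2936
k* = 2.2936^(1/0.7) ≈ 3.2736
y* = (k*)^α = 3.2736^0.3 ≈ 1.4273

y* ≈ 1.43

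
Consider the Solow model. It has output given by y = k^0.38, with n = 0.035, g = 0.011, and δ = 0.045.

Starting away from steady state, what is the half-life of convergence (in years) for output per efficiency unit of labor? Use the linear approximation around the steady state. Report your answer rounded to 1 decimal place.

Near the steady state the convergence rate is λ = (1 − α)(n + g + δ).
λ = (1 − 0.38) × 0.091 = 0.62 × 0.091 = 0.05642
Half-life = ln 2 / λ = 0.6931 / 0.05642 ≈ 12.28 years

half-life ≈ 12.3 years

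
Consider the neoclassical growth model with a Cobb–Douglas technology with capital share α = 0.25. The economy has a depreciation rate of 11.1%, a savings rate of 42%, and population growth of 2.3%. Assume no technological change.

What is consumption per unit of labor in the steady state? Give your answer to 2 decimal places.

At the steady state, Δk = 0, so s·k^α = (n + δ)·k.
Dividing both sides by k: k^(1−α) = s / (n + δ).
k^0.75 = 0.42 / (0.023 + 0.111) = 0.42 / 0.134 = 3.1343
k* = 3.1343^(1/0.75) ≈ 4.5869
y* = (k*)^α = 4.5869^0.25 ≈ 1.4635
c* = (1 − s)·y* = (1 − 0.42) × 1.4635 ≈ 0.8488

c* = 0.85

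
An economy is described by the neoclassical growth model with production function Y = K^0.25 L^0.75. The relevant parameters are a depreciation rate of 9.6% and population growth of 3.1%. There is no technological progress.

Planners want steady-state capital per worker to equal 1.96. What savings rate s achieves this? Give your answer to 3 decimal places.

Steady state requires s·f(k) = (n + δ)·k, i.e. s·k^α = (n + δ)·k.
So s / (n + δ) = (k*)^(1−α) = 1.96^0.75 = 1.6565.
Therefore s = 1.6565 × (n + δ) = 1.6565 × 0.127 = 0.2104.

s ≈ 0.210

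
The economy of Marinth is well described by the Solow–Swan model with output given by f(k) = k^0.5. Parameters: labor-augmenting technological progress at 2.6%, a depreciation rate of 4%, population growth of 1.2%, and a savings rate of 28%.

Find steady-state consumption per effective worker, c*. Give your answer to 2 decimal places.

c* ≈ 2.58

Steady state requires s·f(k) = (n + g + δ)·k, i.e. s·k^α = (n + g + δ)·k.
Dividing both sides by k: k^(1−α) = s / (n + g + δ).
k^0.5 = 0.28 / (0.012 + 0.026 + 0.040) = 0.28 / 0.078 = 3.5897
k* = 3.5897^(1/0.5) ≈ 12.8859
y* = (k*)^α = 12.8859^0.5 ≈ 3.5897
c* = (1 − s)·y* = (1 − 0.28) × 3.5897 ≈ 2.5846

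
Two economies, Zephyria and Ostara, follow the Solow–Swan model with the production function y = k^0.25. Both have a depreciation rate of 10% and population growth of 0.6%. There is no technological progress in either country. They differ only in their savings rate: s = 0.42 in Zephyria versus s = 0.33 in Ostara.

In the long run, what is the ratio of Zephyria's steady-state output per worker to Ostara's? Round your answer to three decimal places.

ratio ≈ 1.084

Steady-state y* = [s/(n + δ)]^(α/(1−α)), so the ratio is [ (s_Z/(n + δ)_Z) / (s_O/(n + δ)_O) ]^0.3333.
s_Z/(n + δ)_Z = 0.42/0.106 = 3.9623; s_O/(n + δ)_O = 0.33/0.106 = 3.1132.
Ratio = (3.9623/3.1132)^0.3333 = 1.2727^0.3333 ≈ 1.0837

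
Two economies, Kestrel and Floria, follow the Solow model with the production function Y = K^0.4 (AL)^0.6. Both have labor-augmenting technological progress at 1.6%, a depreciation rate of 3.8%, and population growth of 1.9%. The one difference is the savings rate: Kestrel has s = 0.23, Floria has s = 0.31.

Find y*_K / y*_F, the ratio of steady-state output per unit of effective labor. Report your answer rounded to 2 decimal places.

Steady-state y* = [s/(n + g + δ)]^(α/(1−α)), so the ratio is [ (s_K/(n + g + δ)_K) / (s_F/(n + g + δ)_F) ]^0.6667.
s_K/(n + g + δ)_K = 0.23/0.073 = 3.1507; s_F/(n + g + δ)_F = 0.31/0.073 = 4.2466.
Ratio = (3.1507/4.2466)^0.6667 = 0.7419^0.6667 ≈ 0.8195

ratio ≈ 0.82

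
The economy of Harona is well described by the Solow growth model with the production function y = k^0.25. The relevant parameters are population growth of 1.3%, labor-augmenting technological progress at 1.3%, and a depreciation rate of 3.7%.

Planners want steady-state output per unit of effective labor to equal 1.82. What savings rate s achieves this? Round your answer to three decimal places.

s ≈ 0.380

At the steady state, Δk = 0, so s·k^α = (n + g + δ)·k.
Since y* = [s/(n + g + δ)]^(α/(1−α)), we have s/(n + g + δ) = (y*)^((1−α)/α) = 1.82^3 = 6.0286.
Therefore s = 6.0286 × (n + g + δ) = 6.0286 × 0.063 = 0.3798.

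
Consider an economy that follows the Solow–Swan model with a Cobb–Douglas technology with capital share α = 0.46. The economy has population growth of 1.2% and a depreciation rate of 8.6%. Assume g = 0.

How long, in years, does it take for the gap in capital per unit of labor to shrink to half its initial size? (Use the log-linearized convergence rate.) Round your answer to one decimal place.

t_½ ≈ 13.1 years

Near the steady state the convergence rate is λ = (1 − α)(n + δ).
λ = (1 − 0.46) × 0.098 = 0.54 × 0.098 = 0.05292
Half-life = ln 2 / λ = 0.6931 / 0.05292 ≈ 13.10 years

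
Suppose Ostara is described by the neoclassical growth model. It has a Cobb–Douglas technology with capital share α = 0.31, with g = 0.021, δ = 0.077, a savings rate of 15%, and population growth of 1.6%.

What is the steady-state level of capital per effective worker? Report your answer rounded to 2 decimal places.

In steady state, investment equals break-even investment: s·k^α = (n + g + δ)·k.
Rearranging, k^(1−α) = s / (n + g + δ).
k^0.69 = 0.15 / (0.016 + 0.021 + 0.077) = 0.15 / 0.114 = 1.3158
k* = 1.3158^(1/0.69) ≈ 1.4885

k* ≈ 1.49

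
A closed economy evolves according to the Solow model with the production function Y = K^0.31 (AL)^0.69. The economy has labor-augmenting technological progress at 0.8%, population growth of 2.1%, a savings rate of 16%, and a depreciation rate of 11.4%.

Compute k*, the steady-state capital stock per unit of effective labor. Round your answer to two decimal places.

k* = 1.18

Steady state requires s·f(k) = (n + g + δ)·k, i.e. s·k^α = (n + g + δ)·k.
Rearranging, k^(1−α) = s / (n + g + δ).
k^0.69 = 0.16 / (0.021 + 0.008 + 0.114) = 0.16 / 0.143 = 1.1189
k* = 1.1189^(1/0.69) ≈ 1.1768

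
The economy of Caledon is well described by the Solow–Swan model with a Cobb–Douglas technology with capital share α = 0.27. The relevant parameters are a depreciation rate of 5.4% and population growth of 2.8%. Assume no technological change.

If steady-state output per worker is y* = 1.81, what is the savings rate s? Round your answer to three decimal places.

In steady state, investment equals break-even investment: s·k^α = (n + δ)·k.
Since y* = [s/(n + δ)]^(α/(1−α)), we have s/(n + δ) = (y*)^((1−α)/α) = 1.81^2.7037 = 4.9738.
Therefore s = 4.9738 × (n + δ) = 4.9738 × 0.082 = 0.4079.

s ≈ 0.408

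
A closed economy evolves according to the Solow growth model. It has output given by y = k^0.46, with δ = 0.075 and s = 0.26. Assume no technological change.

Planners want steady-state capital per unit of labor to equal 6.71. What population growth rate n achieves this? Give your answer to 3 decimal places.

Steady state requires s·f(k) = (n + δ)·k, i.e. s·k^α = (n + δ)·k.
So s / (n + δ) = (k*)^(1−α) = 6.71^0.54 = 2.7953.
Therefore n + δ = s / 2.7953 = 0.26 / 2.7953 = 0.0930, so n = 0.0930 − 0.075 = 0.0180.

n ≈ 0.018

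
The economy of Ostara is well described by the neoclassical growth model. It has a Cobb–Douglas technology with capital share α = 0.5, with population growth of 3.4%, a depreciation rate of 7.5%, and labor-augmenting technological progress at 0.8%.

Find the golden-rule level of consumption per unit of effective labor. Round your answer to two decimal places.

c_gold ≈ 2.14

At the golden rule, f'(k) = n + g + δ, so α·k^(α−1) = n + g + δ and k_gold = (α/(n + g + δ))^(1/(1−α)).
k_gold = (0.5/0.117)^(1/0.5) = 4.2735^2 ≈ 18.2628
c_gold = f(k_gold) − (n + g + δ)·k_gold = 4.2735 − 0.117×18.2628 ≈ 2.1368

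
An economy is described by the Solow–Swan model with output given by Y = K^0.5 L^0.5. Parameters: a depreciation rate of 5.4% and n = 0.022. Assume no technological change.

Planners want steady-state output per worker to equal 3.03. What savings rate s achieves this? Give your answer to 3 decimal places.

s ≈ 0.230

In steady state, investment equals break-even investment: s·k^α = (n + δ)·k.
Since y* = [s/(n + δ)]^(α/(1−α)), we have s/(n + δ) = (y*)^((1−α)/α) = 3.03^1 = 3.0300.
Therefore s = 3.0300 × (n + δ) = 3.0300 × 0.076 = 0.2303.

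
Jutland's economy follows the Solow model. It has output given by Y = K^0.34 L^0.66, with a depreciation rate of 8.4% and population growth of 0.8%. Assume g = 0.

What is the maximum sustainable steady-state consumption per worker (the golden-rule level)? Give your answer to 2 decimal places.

At the golden rule, f'(k) = n + δ, so α·k^(α−1) = n + δ and k_gold = (α/(n + δ))^(1/(1−α)).
k_gold = (0.34/0.092)^(1/0.66) = 3.6957^1.5152 ≈ 7.2473
c_gold = f(k_gold) − (n + δ)·k_gold = 1.9609 − 0.092×7.2473 ≈ 1.2941

c_gold ≈ 1.29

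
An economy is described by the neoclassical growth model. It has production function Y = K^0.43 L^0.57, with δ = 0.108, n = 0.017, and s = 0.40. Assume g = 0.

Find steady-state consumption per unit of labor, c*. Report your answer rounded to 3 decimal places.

At the steady state, Δk = 0, so s·k^α = (n + δ)·k.
Rearranging, k^(1−α) = s / (n + δ).
k^0.57 = 0.40 / (0.017 + 0.108) = 0.40 / 0.125 = 3.2000
k* = 3.2000^(1/0.57) ≈ 7.6953
y* = (k*)^α = 7.6953^0.43 ≈ 2.4048
c* = (1 − s)·y* = (1 − 0.40) × 2.4048 ≈ 1.4429

c* ≈ 1.443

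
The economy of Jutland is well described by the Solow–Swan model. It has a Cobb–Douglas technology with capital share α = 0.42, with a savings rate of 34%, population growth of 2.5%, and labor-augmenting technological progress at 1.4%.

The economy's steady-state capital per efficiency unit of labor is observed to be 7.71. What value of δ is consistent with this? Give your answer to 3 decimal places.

In steady state, investment equals break-even investment: s·k^α = (n + g + δ)·k.
So s / (n + g + δ) = (k*)^(1−α) = 7.71^0.58 = 3.2696.
Therefore n + g + δ = s / 3.2696 = 0.34 / 3.2696 = 0.1040, so δ = 0.1040 − 0.039 = 0.0650.

δ ≈ 0.065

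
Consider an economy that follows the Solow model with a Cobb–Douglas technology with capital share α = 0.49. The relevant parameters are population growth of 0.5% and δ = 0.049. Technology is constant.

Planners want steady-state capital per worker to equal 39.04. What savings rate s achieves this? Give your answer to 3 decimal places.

In steady state, investment equals break-even investment: s·k^α = (n + δ)·k.
So s / (n + δ) = (k*)^(1−α) = 39.04^0.51 = 6.4814.
Therefore s = 6.4814 × (n + δ) = 6.4814 × 0.054 = 0.3500.

s ≈ 0.350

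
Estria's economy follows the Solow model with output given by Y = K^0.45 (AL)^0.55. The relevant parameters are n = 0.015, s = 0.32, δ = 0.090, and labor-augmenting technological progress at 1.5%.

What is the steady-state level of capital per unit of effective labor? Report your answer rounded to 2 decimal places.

In steady state, investment equals break-even investment: s·k^α = (n + g + δ)·k.
Rearranging, k^(1−α) = s / (n + g + δ).
k^0.55 = 0.32 / (0.015 + 0.015 + 0.090) = 0.32 / 0.120 = 2.6667
k* = 2.6667^(1/0.55) ≈ 5.9497

k* ≈ 5.95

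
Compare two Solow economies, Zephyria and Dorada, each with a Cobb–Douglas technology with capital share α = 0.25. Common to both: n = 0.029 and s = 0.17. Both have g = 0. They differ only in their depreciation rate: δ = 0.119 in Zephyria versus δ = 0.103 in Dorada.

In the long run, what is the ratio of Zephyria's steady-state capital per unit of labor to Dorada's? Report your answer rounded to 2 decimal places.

k*_Z / k*_D ≈ 0.86

Steady-state k* = [s/(n + δ)]^(1/(1−α)), so the ratio is [ (s_Z/(n + δ)_Z) / (s_D/(n + δ)_D) ]^1.3333.
s_Z/(n + δ)_Z = 0.17/0.148 = 1.1486; s_D/(n + δ)_D = 0.17/0.132 = 1.2879.
Ratio = (1.1486/1.2879)^1.3333 = 0.8918^1.3333 ≈ 0.8584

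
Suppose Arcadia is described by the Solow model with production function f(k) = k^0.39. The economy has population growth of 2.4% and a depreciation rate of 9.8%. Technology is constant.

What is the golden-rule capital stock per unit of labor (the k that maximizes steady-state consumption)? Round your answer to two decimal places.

The golden rule sets f'(k) = n + δ, i.e. α·k^(α−1) = n + δ.
So k^(1−α) = α / (n + δ) = 0.39 / 0.122 = 3.1967.
k_gold = 3.1967^(1/0.61) ≈ 6.7202

k_gold ≈ 6.72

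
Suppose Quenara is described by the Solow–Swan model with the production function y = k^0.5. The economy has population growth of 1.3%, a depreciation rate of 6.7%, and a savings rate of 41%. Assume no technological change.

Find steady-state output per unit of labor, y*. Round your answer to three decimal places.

y* ≈ 5.125

At the steady state, Δk = 0, so s·k^α = (n + δ)·k.
Dividing both sides by k: k^(1−α) = s / (n + δ).
k^0.5 = 0.41 / (0.013 + 0.067) = 0.41 / 0.080 = 5.1250
k* = 5.1250^(1/0.5) ≈ 26.2656
y* = (k*)^α = 26.2656^0.5 ≈ 5.1250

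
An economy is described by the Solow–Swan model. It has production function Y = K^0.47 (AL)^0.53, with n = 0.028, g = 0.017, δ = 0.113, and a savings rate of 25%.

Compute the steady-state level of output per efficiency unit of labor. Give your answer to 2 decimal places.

At the steady state, Δk = 0, so s·k^α = (n + g + δ)·k.
Rearranging, k^(1−α) = s / (n + g + δ).
k^0.53 = 0.25 / (0.028 + 0.017 + 0.113) = 0.25 / 0.158 = 1.5823
k* = 1.5823^(1/0.53) ≈ 2.3769
y* = (k*)^α = 2.3769^0.47 ≈ 1.5022

y* = 1.50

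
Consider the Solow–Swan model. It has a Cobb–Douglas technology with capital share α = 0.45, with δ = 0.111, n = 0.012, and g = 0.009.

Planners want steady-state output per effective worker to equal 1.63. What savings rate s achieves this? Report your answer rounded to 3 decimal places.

Steady state requires s·f(k) = (n + g + δ)·k, i.e. s·k^α = (n + g + δ)·k.
Since y* = [s/(n + g + δ)]^(α/(1−α)), we have s/(n + g + δ) = (y*)^((1−α)/α) = 1.63^1.2222 = 1.8169.
Therefore s = 1.8169 × (n + g + δ) = 1.8169 × 0.132 = 0.2398.

s ≈ 0.240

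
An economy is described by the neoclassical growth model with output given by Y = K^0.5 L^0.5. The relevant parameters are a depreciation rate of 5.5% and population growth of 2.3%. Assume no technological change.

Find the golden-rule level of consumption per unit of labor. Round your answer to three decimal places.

At the golden rule, f'(k) = n + δ, so α·k^(α−1) = n + δ and k_gold = (α/(n + δ))^(1/(1−α)).
k_gold = (0.5/0.078)^(1/0.5) = 6.4103^2 ≈ 41.0919
c_gold = f(k_gold) − (n + δ)·k_gold = 6.4103 − 0.078×41.0919 ≈ 3.2051

c_gold ≈ 3.205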